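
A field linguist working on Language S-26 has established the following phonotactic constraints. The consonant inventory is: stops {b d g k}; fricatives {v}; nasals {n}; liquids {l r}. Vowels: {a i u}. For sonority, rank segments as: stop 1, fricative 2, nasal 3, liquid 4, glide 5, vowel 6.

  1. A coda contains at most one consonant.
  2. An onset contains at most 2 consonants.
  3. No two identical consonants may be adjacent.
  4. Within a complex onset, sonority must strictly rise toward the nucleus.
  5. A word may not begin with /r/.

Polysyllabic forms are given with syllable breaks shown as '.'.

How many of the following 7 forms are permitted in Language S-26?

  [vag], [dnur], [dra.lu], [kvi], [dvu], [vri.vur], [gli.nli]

7

[vag] — σ1 onset /v/, coda /g/ ok → permitted
[dnur] — σ1 onset /dn/ (1→3 rises), coda /r/ ok → permitted
[dra.lu] — σ1 onset /dr/ (1→4 rises), coda /∅/ ok; σ2 onset /l/, coda /∅/ ok → permitted
[kvi] — σ1 onset /kv/ (1→2 rises), coda /∅/ ok → permitted
[dvu] — σ1 onset /dv/ (1→2 rises), coda /∅/ ok → permitted
[vri.vur] — σ1 onset /vr/ (2→4 rises), coda /∅/ ok; σ2 onset /v/, coda /r/ ok → permitted
[gli.nli] — σ1 onset /gl/ (1→4 rises), coda /∅/ ok; σ2 onset /nl/ (3→4 rises), coda /∅/ ok → permitted
Permitted: [vag], [dnur], [dra.lu], [kvi], [dvu], [vri.vur], [gli.nli] → 7.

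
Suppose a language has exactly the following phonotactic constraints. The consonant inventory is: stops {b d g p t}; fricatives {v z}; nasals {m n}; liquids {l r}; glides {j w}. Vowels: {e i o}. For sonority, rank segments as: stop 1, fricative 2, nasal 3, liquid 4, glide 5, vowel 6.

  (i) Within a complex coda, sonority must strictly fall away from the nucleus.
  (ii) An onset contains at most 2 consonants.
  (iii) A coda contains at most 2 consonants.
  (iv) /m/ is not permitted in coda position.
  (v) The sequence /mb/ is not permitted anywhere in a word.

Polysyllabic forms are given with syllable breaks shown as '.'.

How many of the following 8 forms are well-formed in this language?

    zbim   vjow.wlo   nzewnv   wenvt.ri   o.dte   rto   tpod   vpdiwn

4

zbim — violates constraint (iv): syllable 1 coda contains /m/ → ill-formed
vjow.wlo — σ1 onset /vj/ (2C), coda /w/ ok; σ2 onset /wl/ (2C), coda /∅/ ok → well-formed
nzewnv — violates constraint (iii): syllable 1 coda /wnv/ has 3 consonants (> 2) → ill-formed
wenvt.ri — violates constraint (iii): syllable 1 coda /nvt/ has 3 consonants (> 2) → ill-formed
o.dte — σ1 onset /∅/, coda /∅/ ok; σ2 onset /dt/ (2C), coda /∅/ ok → well-formed
rto — σ1 onset /rt/ (2C), coda /∅/ ok → well-formed
tpod — σ1 onset /tp/ (2C), coda /d/ ok → well-formed
vpdiwn — violates constraint (ii): syllable 1 onset /vpd/ has 3 consonants (> 2) → ill-formed
Well-formed: vjow.wlo, o.dte, rto, tpod → 4.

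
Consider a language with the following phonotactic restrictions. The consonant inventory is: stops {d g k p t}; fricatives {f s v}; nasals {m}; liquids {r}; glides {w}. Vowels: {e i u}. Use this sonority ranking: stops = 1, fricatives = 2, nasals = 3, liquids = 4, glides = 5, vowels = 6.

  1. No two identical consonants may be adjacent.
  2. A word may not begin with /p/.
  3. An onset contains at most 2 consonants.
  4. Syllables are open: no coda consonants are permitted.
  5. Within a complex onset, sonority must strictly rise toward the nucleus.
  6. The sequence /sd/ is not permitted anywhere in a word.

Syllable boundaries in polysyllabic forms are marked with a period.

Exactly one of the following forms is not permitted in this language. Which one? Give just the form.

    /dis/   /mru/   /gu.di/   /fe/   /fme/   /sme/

/dis/

/dis/ — violates constraint 4: syllable 1 coda /s/ has 1 consonant (> 0) → not permitted
/mru/ — σ1 onset /mr/ (3→4 rises), coda /∅/ ok → permitted
/gu.di/ — σ1 onset /g/, coda /∅/ ok; σ2 onset /d/, coda /∅/ ok → permitted
/fe/ — σ1 onset /f/, coda /∅/ ok → permitted
/fme/ — σ1 onset /fm/ (2→3 rises), coda /∅/ ok → permitted
/sme/ — σ1 onset /sm/ (2→3 rises), coda /∅/ ok → permitted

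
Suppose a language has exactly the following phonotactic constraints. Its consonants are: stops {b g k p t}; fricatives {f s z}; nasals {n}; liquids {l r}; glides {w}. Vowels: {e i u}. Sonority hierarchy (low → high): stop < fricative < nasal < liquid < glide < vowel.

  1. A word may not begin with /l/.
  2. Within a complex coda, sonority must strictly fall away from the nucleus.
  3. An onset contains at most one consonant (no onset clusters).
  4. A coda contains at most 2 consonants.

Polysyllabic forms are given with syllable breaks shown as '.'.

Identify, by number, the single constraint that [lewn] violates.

[lewn]: word begins with /l/.
This is a violation of constraint 1: "A word may not begin with /l/."
The remaining constraints (2, 3, 4) are satisfied.

1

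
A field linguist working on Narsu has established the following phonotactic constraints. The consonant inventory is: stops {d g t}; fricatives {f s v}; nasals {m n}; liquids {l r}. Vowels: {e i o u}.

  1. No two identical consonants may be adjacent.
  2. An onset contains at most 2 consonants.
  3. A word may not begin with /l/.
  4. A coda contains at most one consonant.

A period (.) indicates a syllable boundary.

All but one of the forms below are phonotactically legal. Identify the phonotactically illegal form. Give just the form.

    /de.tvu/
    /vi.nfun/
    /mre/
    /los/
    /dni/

/los/

/de.tvu/ — σ1 onset /d/, coda /∅/ ok; σ2 onset /tv/ (2C), coda /∅/ ok → phonotactically legal
/vi.nfun/ — σ1 onset /v/, coda /∅/ ok; σ2 onset /nf/ (2C), coda /n/ ok → phonotactically legal
/mre/ — σ1 onset /mr/ (2C), coda /∅/ ok → phonotactically legal
/los/ — violates constraint 3: word begins with /l/ → phonotactically illegal
/dni/ — σ1 onset /dn/ (2C), coda /∅/ ok → phonotactically legal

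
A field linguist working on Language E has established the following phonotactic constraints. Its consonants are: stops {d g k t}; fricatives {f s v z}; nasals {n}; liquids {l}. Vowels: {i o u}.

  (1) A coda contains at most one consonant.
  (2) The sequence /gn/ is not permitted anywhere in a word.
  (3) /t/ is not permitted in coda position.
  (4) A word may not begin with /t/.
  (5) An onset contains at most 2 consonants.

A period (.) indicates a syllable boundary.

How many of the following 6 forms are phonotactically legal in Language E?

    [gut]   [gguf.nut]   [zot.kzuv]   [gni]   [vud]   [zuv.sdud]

[gut] — violates constraint 3: syllable 1 coda contains /t/ → phonotactically illegal
[gguf.nut] — violates constraint 3: syllable 2 coda contains /t/ → phonotactically illegal
[zot.kzuv] — violates constraint 3: syllable 1 coda contains /t/ → phonotactically illegal
[gni] — violates constraint 2: contains banned sequence /gn/ → phonotactically illegal
[vud] — σ1 onset /v/, coda /d/ ok → phonotactically legal
[zuv.sdud] — σ1 onset /z/, coda /v/ ok; σ2 onset /sd/ (2C), coda /d/ ok → phonotactically legal
Phonotactically legal: [vud], [zuv.sdud] → 2.

2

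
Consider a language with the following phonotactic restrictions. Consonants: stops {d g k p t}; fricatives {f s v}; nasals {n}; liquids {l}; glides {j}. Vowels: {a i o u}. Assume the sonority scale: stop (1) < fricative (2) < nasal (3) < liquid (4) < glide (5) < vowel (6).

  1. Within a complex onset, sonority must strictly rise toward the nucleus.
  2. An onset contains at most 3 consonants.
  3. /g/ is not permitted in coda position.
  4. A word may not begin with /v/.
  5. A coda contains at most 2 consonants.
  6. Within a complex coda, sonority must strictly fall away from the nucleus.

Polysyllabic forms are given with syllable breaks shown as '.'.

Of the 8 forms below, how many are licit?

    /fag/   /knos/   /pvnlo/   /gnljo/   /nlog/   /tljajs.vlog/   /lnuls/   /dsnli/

/fag/ — violates constraint 3: syllable 1 coda contains /g/ → illicit
/knos/ — σ1 onset /kn/ (1→3 rises), coda /s/ ok → licit
/pvnlo/ — violates constraint 2: syllable 1 onset /pvnl/ has 4 consonants (> 3) → illicit
/gnljo/ — violates constraint 2: syllable 1 onset /gnlj/ has 4 consonants (> 3) → illicit
/nlog/ — violates constraint 3: syllable 1 coda contains /g/ → illicit
/tljajs.vlog/ — violates constraint 3: syllable 2 coda contains /g/ → illicit
/lnuls/ — violates constraint 1: syllable 1 onset /ln/: /l/ (liquid, 4) → /n/ (nasal, 3) does not rise → illicit
/dsnli/ — violates constraint 2: syllable 1 onset /dsnl/ has 4 consonants (> 3) → illicit
Licit: /knos/ → 1.

1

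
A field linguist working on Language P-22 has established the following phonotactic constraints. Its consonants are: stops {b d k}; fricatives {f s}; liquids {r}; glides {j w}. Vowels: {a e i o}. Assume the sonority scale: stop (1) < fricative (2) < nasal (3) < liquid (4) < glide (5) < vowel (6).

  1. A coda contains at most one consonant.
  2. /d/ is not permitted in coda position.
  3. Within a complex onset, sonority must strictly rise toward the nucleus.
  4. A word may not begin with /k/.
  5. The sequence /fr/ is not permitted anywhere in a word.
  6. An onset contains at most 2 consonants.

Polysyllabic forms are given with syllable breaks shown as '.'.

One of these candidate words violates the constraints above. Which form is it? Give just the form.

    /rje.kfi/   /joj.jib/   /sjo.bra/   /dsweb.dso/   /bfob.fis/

/rje.kfi/ — σ1 onset /rj/ (4→5 rises), coda /∅/ ok; σ2 onset /kf/ (1→2 rises), coda /∅/ ok → permitted
/joj.jib/ — σ1 onset /j/, coda /j/ ok; σ2 onset /j/, coda /b/ ok → permitted
/sjo.bra/ — σ1 onset /sj/ (2→5 rises), coda /∅/ ok; σ2 onset /br/ (1→4 rises), coda /∅/ ok → permitted
/dsweb.dso/ — violates constraint 6: syllable 1 onset /dsw/ has 3 consonants (> 2) → not permitted
/bfob.fis/ — σ1 onset /bf/ (1→2 rises), coda /b/ ok; σ2 onset /f/, coda /s/ ok → permitted

/dsweb.dso/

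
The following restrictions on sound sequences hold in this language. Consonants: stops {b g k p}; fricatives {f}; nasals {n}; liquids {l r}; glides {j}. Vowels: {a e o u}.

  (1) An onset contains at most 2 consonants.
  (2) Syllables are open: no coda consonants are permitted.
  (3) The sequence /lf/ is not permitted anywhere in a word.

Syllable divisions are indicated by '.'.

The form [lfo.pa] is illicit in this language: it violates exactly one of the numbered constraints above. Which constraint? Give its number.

3

[lfo.pa]: contains banned sequence /lf/.
This is a violation of constraint 3: "The sequence /lf/ is not permitted anywhere in a word."
The remaining constraints (1, 2) are satisfied.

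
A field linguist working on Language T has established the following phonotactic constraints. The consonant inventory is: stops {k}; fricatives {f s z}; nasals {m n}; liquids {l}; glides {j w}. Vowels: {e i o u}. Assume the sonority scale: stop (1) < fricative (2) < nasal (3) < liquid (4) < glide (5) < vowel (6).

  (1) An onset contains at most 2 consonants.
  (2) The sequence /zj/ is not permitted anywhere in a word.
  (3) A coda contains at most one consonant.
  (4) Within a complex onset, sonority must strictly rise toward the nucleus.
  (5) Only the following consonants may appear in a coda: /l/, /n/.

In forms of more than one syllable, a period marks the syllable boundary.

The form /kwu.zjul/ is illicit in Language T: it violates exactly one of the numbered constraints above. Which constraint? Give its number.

/kwu.zjul/: contains banned sequence /zj/.
This is a violation of constraint 2: "The sequence /zj/ is not permitted anywhere in a word."
The remaining constraints (1, 3, 4, 5) are satisfied.

2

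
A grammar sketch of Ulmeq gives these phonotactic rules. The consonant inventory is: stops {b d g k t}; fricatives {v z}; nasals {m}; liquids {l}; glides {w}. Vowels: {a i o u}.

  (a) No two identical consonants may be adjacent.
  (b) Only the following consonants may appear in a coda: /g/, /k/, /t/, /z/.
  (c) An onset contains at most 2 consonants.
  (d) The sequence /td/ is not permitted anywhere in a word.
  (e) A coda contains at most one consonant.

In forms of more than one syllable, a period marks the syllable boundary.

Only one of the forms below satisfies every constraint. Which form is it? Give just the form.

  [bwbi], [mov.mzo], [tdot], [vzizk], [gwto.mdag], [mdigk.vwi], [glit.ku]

[glit.ku]

[bwbi] — violates constraint (c): syllable 1 onset /bwb/ has 3 consonants (> 2) → phonotactically illegal
[mov.mzo] — violates constraint (b): syllable 1 coda contains /v/, which is not a licensed coda consonant → phonotactically illegal
[tdot] — violates constraint (d): contains banned sequence /td/ → phonotactically illegal
[vzizk] — violates constraint (e): syllable 1 coda /zk/ has 2 consonants (> 1) → phonotactically illegal
[gwto.mdag] — violates constraint (c): syllable 1 onset /gwt/ has 3 consonants (> 2) → phonotactically illegal
[mdigk.vwi] — violates constraint (e): syllable 1 coda /gk/ has 2 consonants (> 1) → phonotactically illegal
[glit.ku] — σ1 onset /gl/ (2C), coda /t/ ok; σ2 onset /k/, coda /∅/ ok → phonotactically legal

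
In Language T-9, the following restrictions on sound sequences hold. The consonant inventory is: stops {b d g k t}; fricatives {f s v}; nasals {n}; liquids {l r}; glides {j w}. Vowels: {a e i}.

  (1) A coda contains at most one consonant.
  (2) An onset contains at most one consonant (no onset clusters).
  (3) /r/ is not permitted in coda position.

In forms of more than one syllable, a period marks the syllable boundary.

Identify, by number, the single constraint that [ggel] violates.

[ggel]: syllable 1 onset /gg/ has 2 consonants (> 1).
This is a violation of constraint 2: "An onset contains at most one consonant (no onset clusters)."
The remaining constraints (1, 3) are satisfied.

2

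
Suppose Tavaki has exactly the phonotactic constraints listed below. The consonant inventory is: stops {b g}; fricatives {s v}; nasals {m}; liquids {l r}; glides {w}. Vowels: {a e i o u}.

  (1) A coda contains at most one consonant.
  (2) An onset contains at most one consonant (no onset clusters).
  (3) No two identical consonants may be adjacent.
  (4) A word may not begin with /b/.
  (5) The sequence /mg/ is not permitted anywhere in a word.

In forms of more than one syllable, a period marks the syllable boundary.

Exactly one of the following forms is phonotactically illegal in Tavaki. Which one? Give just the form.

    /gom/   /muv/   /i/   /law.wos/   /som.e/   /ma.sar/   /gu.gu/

/law.wos/

/gom/ — σ1 onset /g/, coda /m/ ok → phonotactically legal
/muv/ — σ1 onset /m/, coda /v/ ok → phonotactically legal
/i/ — σ1 onset /∅/, coda /∅/ ok → phonotactically legal
/law.wos/ — violates constraint 3: adjacent identical consonants /ww/ → phonotactically illegal
/som.e/ — σ1 onset /s/, coda /m/ ok; σ2 onset /∅/, coda /∅/ ok → phonotactically legal
/ma.sar/ — σ1 onset /m/, coda /∅/ ok; σ2 onset /s/, coda /r/ ok → phonotactically legal
/gu.gu/ — σ1 onset /g/, coda /∅/ ok; σ2 onset /g/, coda /∅/ ok → phonotactically legal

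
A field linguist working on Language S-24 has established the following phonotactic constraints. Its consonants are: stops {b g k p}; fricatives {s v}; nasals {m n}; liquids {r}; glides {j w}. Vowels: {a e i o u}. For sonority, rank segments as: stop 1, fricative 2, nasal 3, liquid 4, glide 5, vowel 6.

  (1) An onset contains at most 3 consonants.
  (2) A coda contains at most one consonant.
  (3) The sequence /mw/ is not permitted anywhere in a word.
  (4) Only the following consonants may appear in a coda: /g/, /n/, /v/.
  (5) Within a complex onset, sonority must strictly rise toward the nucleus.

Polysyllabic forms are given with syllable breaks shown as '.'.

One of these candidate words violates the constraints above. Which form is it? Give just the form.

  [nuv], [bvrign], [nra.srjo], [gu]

[nuv] — σ1 onset /n/, coda /v/ ok → permitted
[bvrign] — violates constraint 2: syllable 1 coda /gn/ has 2 consonants (> 1) → not permitted
[nra.srjo] — σ1 onset /nr/ (3→4 rises), coda /∅/ ok; σ2 onset /srj/ (2→4→5 rises), coda /∅/ ok → permitted
[gu] — σ1 onset /g/, coda /∅/ ok → permitted

[bvrign]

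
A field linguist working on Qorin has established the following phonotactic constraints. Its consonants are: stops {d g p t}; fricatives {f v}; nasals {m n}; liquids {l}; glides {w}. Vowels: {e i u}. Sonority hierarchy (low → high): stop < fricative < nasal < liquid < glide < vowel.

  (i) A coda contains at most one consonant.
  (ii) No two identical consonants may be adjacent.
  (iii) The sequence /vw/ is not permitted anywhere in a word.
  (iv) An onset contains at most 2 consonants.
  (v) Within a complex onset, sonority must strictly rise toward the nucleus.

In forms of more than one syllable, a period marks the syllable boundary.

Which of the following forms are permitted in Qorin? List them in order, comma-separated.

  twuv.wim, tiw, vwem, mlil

twuv.wim — violates constraint (iii): contains banned sequence /vw/ → not permitted
tiw — σ1 onset /t/, coda /w/ ok → permitted
vwem — violates constraint (iii): contains banned sequence /vw/ → not permitted
mlil — σ1 onset /ml/ (3→4 rises), coda /l/ ok → permitted

tiw, mlil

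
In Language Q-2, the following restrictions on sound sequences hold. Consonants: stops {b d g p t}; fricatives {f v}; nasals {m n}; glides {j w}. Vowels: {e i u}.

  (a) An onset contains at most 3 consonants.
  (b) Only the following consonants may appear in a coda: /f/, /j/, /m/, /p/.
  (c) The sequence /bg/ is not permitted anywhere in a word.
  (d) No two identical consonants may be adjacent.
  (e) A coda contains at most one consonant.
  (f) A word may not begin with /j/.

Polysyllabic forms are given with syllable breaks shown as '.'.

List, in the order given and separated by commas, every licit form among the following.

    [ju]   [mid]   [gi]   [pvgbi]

[ju] — violates constraint (f): word begins with /j/ → illicit
[mid] — violates constraint (b): syllable 1 coda contains /d/, which is not a licensed coda consonant → illicit
[gi] — σ1 onset /g/, coda /∅/ ok → licit
[pvgbi] — violates constraint (a): syllable 1 onset /pvgb/ has 4 consonants (> 3) → illicit

[gi]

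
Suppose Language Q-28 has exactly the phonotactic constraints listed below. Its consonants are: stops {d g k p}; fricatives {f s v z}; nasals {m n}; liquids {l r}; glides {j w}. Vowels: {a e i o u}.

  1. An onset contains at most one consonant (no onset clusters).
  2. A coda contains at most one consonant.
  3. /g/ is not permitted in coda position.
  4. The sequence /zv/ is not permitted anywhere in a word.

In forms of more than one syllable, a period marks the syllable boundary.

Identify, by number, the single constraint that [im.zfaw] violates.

[im.zfaw]: syllable 2 onset /zf/ has 2 consonants (> 1).
This is a violation of constraint 1: "An onset contains at most one consonant (no onset clusters)."
The remaining constraints (2, 3, 4) are satisfied.

1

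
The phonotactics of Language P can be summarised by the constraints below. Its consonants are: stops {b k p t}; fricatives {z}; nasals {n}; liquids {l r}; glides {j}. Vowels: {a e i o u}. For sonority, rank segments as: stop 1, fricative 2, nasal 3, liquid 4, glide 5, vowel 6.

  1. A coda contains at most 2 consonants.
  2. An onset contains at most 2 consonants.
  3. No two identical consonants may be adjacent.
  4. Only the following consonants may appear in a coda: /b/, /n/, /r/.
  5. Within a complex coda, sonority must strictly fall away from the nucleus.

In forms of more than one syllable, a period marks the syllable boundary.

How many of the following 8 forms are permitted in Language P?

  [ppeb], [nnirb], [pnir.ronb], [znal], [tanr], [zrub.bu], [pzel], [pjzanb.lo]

0

[ppeb] — violates constraint 3: adjacent identical consonants /pp/ → not permitted
[nnirb] — violates constraint 3: adjacent identical consonants /nn/ → not permitted
[pnir.ronb] — violates constraint 3: adjacent identical consonants /rr/ → not permitted
[znal] — violates constraint 4: syllable 1 coda contains /l/, which is not a licensed coda consonant → not permitted
[tanr] — violates constraint 5: syllable 1 coda /nr/: /n/ (nasal, 3) → /r/ (liquid, 4) does not fall → not permitted
[zrub.bu] — violates constraint 3: adjacent identical consonants /bb/ → not permitted
[pzel] — violates constraint 4: syllable 1 coda contains /l/, which is not a licensed coda consonant → not permitted
[pjzanb.lo] — violates constraint 2: syllable 1 onset /pjz/ has 3 consonants (> 2) → not permitted
No form is permitted → 0.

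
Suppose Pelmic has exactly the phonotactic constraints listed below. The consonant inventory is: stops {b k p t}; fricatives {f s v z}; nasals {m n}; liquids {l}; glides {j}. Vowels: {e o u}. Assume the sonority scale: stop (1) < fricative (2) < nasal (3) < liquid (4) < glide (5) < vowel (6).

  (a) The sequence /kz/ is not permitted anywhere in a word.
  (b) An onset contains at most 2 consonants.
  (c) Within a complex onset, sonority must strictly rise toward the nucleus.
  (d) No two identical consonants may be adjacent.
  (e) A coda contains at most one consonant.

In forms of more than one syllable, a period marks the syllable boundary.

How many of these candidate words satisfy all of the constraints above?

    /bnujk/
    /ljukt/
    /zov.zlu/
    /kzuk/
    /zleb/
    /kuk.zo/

2

/bnujk/ — violates constraint (e): syllable 1 coda /jk/ has 2 consonants (> 1) → phonotactically illegal
/ljukt/ — violates constraint (e): syllable 1 coda /kt/ has 2 consonants (> 1) → phonotactically illegal
/zov.zlu/ — σ1 onset /z/, coda /v/ ok; σ2 onset /zl/ (2→4 rises), coda /∅/ ok → phonotactically legal
/kzuk/ — violates constraint (a): contains banned sequence /kz/ → phonotactically illegal
/zleb/ — σ1 onset /zl/ (2→4 rises), coda /b/ ok → phonotactically legal
/kuk.zo/ — violates constraint (a): contains banned sequence /kz/ → phonotactically illegal
Phonotactically legal: /zov.zlu/, /zleb/ → 2.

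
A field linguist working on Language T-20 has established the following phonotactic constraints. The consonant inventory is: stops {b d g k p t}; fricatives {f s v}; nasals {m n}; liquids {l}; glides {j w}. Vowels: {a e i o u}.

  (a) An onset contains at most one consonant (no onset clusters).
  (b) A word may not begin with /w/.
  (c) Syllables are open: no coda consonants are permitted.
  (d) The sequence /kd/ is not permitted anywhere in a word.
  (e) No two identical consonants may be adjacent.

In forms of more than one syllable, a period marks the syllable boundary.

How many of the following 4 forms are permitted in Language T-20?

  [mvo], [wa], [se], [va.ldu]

[mvo] — violates constraint (a): syllable 1 onset /mv/ has 2 consonants (> 1) → not permitted
[wa] — violates constraint (b): word begins with /w/ → not permitted
[se] — σ1 onset /s/, coda /∅/ ok → permitted
[va.ldu] — violates constraint (a): syllable 2 onset /ld/ has 2 consonants (> 1) → not permitted
Permitted: [se] → 1.

1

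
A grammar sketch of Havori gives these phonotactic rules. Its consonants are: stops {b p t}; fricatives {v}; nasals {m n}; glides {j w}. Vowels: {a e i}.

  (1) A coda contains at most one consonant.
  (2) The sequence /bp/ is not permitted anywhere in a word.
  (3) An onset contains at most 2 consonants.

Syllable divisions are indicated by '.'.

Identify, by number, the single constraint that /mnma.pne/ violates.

3

/mnma.pne/: syllable 1 onset /mnm/ has 3 consonants (> 2).
This is a violation of constraint 3: "An onset contains at most 2 consonants."
The remaining constraints (1, 2) are satisfied.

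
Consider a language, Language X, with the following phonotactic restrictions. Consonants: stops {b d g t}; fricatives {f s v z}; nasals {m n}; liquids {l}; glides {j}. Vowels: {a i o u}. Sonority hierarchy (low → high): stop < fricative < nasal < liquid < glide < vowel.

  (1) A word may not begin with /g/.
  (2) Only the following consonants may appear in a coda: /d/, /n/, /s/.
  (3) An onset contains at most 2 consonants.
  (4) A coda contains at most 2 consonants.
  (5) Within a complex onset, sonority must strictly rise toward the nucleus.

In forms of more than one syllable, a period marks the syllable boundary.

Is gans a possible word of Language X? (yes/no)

no

gans — violates constraint 1: word begins with /g/ → ill-formed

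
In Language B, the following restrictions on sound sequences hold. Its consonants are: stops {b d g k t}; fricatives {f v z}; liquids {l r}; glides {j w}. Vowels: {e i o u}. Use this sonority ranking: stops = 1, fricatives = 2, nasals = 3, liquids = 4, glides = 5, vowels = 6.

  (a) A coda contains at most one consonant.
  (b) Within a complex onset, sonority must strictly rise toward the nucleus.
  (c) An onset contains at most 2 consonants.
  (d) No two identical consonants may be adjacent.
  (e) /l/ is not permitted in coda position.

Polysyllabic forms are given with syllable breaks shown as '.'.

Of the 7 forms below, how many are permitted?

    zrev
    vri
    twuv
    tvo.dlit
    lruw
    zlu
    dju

6

zrev — σ1 onset /zr/ (2→4 rises), coda /v/ ok → permitted
vri — σ1 onset /vr/ (2→4 rises), coda /∅/ ok → permitted
twuv — σ1 onset /tw/ (1→5 rises), coda /v/ ok → permitted
tvo.dlit — σ1 onset /tv/ (1→2 rises), coda /∅/ ok; σ2 onset /dl/ (1→4 rises), coda /t/ ok → permitted
lruw — violates constraint (b): syllable 1 onset /lr/: /l/ (liquid, 4) → /r/ (liquid, 4) does not rise → not permitted
zlu — σ1 onset /zl/ (2→4 rises), coda /∅/ ok → permitted
dju — σ1 onset /dj/ (1→5 rises), coda /∅/ ok → permitted
Permitted: zrev, vri, twuv, tvo.dlit, zlu, dju → 6.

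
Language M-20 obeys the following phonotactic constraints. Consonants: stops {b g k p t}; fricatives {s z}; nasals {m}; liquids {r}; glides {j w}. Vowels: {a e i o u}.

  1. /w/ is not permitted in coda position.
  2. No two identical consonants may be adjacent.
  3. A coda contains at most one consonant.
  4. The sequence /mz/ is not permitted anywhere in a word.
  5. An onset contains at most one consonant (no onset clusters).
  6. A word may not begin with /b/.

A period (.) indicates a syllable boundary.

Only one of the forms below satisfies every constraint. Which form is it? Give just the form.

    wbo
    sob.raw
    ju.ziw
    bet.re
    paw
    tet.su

tet.su

wbo — violates constraint 5: syllable 1 onset /wb/ has 2 consonants (> 1) → phonotactically illegal
sob.raw — violates constraint 1: syllable 2 coda contains /w/ → phonotactically illegal
ju.ziw — violates constraint 1: syllable 2 coda contains /w/ → phonotactically illegal
bet.re — violates constraint 6: word begins with /b/ → phonotactically illegal
paw — violates constraint 1: syllable 1 coda contains /w/ → phonotactically illegal
tet.su — σ1 onset /t/, coda /t/ ok; σ2 onset /s/, coda /∅/ ok → phonotactically legal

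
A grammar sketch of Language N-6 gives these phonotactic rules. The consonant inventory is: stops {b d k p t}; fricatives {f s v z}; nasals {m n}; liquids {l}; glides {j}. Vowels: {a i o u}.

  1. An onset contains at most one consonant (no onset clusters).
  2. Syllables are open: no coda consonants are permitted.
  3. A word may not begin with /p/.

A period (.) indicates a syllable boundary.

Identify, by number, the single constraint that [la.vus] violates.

2

[la.vus]: syllable 2 coda /s/ has 1 consonant (> 0).
This is a violation of constraint 2: "Syllables are open: no coda consonants are permitted."
The remaining constraints (1, 3) are satisfied.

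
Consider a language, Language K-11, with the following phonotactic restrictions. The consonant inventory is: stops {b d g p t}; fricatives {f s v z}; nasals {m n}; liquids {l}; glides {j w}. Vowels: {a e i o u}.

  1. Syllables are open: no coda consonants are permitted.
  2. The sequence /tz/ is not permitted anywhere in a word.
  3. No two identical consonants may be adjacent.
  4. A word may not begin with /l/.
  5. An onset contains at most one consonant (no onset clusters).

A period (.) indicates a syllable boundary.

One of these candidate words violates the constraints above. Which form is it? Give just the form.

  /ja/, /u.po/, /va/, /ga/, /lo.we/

/ja/ — σ1 onset /j/, coda /∅/ ok → licit
/u.po/ — σ1 onset /∅/, coda /∅/ ok; σ2 onset /p/, coda /∅/ ok → licit
/va/ — σ1 onset /v/, coda /∅/ ok → licit
/ga/ — σ1 onset /g/, coda /∅/ ok → licit
/lo.we/ — violates constraint 4: word begins with /l/ → illicit

/lo.we/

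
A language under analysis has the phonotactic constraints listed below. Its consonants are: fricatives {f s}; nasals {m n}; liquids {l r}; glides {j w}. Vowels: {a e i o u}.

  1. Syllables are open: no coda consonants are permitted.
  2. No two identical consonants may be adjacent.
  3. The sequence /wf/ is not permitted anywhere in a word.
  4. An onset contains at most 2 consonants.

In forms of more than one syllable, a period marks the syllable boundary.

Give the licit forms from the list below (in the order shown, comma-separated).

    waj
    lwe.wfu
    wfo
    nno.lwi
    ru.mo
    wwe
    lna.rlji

ru.mo

waj — violates constraint 1: syllable 1 coda /j/ has 1 consonant (> 0) → illicit
lwe.wfu — violates constraint 3: contains banned sequence /wf/ → illicit
wfo — violates constraint 3: contains banned sequence /wf/ → illicit
nno.lwi — violates constraint 2: adjacent identical consonants /nn/ → illicit
ru.mo — σ1 onset /r/, coda /∅/ ok; σ2 onset /m/, coda /∅/ ok → licit
wwe — violates constraint 2: adjacent identical consonants /ww/ → illicit
lna.rlji — violates constraint 4: syllable 2 onset /rlj/ has 3 consonants (> 2) → illicit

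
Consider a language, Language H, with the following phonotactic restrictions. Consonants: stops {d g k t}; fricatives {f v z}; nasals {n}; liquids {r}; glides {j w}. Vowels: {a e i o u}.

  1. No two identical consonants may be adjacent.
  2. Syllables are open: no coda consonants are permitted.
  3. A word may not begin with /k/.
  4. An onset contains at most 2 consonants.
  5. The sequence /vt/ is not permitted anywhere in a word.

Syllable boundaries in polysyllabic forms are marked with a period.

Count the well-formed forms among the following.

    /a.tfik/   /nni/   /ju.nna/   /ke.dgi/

0

/a.tfik/ — violates constraint 2: syllable 2 coda /k/ has 1 consonant (> 0) → ill-formed
/nni/ — violates constraint 1: adjacent identical consonants /nn/ → ill-formed
/ju.nna/ — violates constraint 1: adjacent identical consonants /nn/ → ill-formed
/ke.dgi/ — violates constraint 3: word begins with /k/ → ill-formed
No form is well-formed → 0.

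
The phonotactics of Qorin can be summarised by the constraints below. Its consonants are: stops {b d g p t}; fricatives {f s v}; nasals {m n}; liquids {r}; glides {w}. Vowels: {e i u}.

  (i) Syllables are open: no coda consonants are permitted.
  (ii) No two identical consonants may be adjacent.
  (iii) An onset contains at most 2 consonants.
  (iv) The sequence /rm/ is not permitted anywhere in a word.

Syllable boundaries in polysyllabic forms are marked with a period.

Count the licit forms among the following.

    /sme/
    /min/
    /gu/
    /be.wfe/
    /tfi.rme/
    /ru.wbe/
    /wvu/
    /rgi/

6

/sme/ — σ1 onset /sm/ (2C), coda /∅/ ok → licit
/min/ — violates constraint (i): syllable 1 coda /n/ has 1 consonant (> 0) → illicit
/gu/ — σ1 onset /g/, coda /∅/ ok → licit
/be.wfe/ — σ1 onset /b/, coda /∅/ ok; σ2 onset /wf/ (2C), coda /∅/ ok → licit
/tfi.rme/ — violates constraint (iv): contains banned sequence /rm/ → illicit
/ru.wbe/ — σ1 onset /r/, coda /∅/ ok; σ2 onset /wb/ (2C), coda /∅/ ok → licit
/wvu/ — σ1 onset /wv/ (2C), coda /∅/ ok → licit
/rgi/ — σ1 onset /rg/ (2C), coda /∅/ ok → licit
Licit: /sme/, /gu/, /be.wfe/, /ru.wbe/, /wvu/, /rgi/ → 6.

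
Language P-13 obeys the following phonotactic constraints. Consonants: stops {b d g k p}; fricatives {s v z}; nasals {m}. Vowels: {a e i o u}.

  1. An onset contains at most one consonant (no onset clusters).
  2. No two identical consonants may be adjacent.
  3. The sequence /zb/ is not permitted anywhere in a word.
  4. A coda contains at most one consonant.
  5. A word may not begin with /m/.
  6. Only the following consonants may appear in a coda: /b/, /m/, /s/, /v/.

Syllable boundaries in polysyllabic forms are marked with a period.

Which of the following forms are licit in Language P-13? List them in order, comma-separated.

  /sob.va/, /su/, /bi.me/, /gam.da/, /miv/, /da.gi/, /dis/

/sob.va/ — σ1 onset /s/, coda /b/ ok; σ2 onset /v/, coda /∅/ ok → licit
/su/ — σ1 onset /s/, coda /∅/ ok → licit
/bi.me/ — σ1 onset /b/, coda /∅/ ok; σ2 onset /m/, coda /∅/ ok → licit
/gam.da/ — σ1 onset /g/, coda /m/ ok; σ2 onset /d/, coda /∅/ ok → licit
/miv/ — violates constraint 5: word begins with /m/ → illicit
/da.gi/ — σ1 onset /d/, coda /∅/ ok; σ2 onset /g/, coda /∅/ ok → licit
/dis/ — σ1 onset /d/, coda /s/ ok → licit

/sob.va/, /su/, /bi.me/, /gam.da/, /da.gi/, /dis/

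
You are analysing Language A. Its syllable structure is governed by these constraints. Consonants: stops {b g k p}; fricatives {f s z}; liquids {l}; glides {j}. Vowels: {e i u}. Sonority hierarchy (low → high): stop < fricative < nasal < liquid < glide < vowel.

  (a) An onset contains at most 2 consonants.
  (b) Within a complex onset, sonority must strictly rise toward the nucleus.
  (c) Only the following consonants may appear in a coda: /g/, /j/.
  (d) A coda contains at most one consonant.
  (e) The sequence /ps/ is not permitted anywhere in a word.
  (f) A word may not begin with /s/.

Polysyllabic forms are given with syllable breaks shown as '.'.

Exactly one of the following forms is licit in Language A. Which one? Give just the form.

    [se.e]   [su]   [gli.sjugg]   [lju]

[lju]

[se.e] — violates constraint (f): word begins with /s/ → illicit
[su] — violates constraint (f): word begins with /s/ → illicit
[gli.sjugg] — violates constraint (d): syllable 2 coda /gg/ has 2 consonants (> 1) → illicit
[lju] — σ1 onset /lj/ (4→5 rises), coda /∅/ ok → licit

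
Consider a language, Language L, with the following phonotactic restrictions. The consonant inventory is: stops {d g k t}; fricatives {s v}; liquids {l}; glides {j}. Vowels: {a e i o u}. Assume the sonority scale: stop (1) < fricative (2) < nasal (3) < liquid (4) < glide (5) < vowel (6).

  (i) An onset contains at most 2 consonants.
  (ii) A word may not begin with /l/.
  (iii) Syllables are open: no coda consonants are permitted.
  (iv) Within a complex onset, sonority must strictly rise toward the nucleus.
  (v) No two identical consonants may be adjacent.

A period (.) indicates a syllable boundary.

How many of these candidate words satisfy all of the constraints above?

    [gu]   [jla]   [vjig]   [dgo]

1

[gu] — σ1 onset /g/, coda /∅/ ok → licit
[jla] — violates constraint (iv): syllable 1 onset /jl/: /j/ (glide, 5) → /l/ (liquid, 4) does not rise → illicit
[vjig] — violates constraint (iii): syllable 1 coda /g/ has 1 consonant (> 0) → illicit
[dgo] — violates constraint (iv): syllable 1 onset /dg/: /d/ (stop, 1) → /g/ (stop, 1) does not rise → illicit
Licit: [gu] → 1.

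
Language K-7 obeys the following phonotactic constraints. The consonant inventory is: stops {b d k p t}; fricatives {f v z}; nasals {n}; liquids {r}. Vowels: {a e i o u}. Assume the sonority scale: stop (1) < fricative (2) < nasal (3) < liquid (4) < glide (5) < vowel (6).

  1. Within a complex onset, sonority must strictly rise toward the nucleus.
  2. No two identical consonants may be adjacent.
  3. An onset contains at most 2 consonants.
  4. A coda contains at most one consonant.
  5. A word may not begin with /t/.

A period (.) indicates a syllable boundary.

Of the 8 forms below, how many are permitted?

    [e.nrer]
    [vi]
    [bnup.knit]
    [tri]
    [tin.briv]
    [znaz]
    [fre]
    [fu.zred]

[e.nrer] — σ1 onset /∅/, coda /∅/ ok; σ2 onset /nr/ (3→4 rises), coda /r/ ok → permitted
[vi] — σ1 onset /v/, coda /∅/ ok → permitted
[bnup.knit] — σ1 onset /bn/ (1→3 rises), coda /p/ ok; σ2 onset /kn/ (1→3 rises), coda /t/ ok → permitted
[tri] — violates constraint 5: word begins with /t/ → not permitted
[tin.briv] — violates constraint 5: word begins with /t/ → not permitted
[znaz] — σ1 onset /zn/ (2→3 rises), coda /z/ ok → permitted
[fre] — σ1 onset /fr/ (2→4 rises), coda /∅/ ok → permitted
[fu.zred] — σ1 onset /f/, coda /∅/ ok; σ2 onset /zr/ (2→4 rises), coda /d/ ok → permitted
Permitted: [e.nrer], [vi], [bnup.knit], [znaz], [fre], [fu.zred] → 6.

6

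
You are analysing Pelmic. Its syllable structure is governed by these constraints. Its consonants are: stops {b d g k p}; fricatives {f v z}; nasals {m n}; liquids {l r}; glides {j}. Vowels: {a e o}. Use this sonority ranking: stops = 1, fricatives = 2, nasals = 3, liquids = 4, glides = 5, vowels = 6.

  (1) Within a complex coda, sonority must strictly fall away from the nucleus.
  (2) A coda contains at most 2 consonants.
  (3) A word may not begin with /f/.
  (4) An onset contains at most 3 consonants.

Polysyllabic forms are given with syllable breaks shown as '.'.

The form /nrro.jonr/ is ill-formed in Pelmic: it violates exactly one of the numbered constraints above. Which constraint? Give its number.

/nrro.jonr/: syllable 2 coda /nr/: /n/ (nasal, 3) → /r/ (liquid, 4) does not fall.
This is a violation of constraint 1: "Within a complex coda, sonority must strictly fall away from the nucleus."
The remaining constraints (2, 3, 4) are satisfied.

1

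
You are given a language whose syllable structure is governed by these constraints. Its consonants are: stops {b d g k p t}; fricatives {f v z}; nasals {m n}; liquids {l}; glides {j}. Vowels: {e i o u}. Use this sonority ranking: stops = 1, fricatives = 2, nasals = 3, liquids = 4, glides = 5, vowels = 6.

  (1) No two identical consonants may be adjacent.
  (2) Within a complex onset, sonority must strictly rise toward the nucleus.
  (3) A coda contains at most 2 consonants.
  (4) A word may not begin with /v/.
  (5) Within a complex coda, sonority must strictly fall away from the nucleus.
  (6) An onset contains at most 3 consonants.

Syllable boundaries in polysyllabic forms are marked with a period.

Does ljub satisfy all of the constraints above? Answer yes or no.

ljub — σ1 onset /lj/ (4→5 rises), coda /b/ ok → well-formed

yes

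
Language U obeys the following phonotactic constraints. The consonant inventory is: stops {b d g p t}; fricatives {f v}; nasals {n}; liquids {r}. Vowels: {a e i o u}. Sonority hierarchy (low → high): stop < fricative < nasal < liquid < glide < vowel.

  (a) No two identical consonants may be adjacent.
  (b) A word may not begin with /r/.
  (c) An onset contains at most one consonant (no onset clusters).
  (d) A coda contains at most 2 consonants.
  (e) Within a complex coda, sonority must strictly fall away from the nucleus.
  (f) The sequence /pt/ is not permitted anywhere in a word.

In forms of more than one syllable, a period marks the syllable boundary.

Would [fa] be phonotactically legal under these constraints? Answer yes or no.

yes

[fa] — σ1 onset /f/, coda /∅/ ok → phonotactically legal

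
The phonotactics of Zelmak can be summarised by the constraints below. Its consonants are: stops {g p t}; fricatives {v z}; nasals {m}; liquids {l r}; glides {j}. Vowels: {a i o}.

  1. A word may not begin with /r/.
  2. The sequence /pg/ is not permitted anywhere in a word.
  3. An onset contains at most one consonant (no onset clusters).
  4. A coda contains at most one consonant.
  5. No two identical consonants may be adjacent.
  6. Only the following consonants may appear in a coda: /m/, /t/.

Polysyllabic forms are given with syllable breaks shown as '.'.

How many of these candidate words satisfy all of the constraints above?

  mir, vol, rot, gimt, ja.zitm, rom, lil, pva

0

mir — violates constraint 6: syllable 1 coda contains /r/, which is not a licensed coda consonant → illicit
vol — violates constraint 6: syllable 1 coda contains /l/, which is not a licensed coda consonant → illicit
rot — violates constraint 1: word begins with /r/ → illicit
gimt — violates constraint 4: syllable 1 coda /mt/ has 2 consonants (> 1) → illicit
ja.zitm — violates constraint 4: syllable 2 coda /tm/ has 2 consonants (> 1) → illicit
rom — violates constraint 1: word begins with /r/ → illicit
lil — violates constraint 6: syllable 1 coda contains /l/, which is not a licensed coda consonant → illicit
pva — violates constraint 3: syllable 1 onset /pv/ has 2 consonants (> 1) → illicit
No form is licit → 0.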